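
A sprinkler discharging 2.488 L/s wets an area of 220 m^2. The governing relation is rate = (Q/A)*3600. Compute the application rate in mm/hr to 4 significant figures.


rate = (2.488 / 220) * 3600 = 40.71 mm/hr
Therefore the application rate = 40.71 mm/hr.


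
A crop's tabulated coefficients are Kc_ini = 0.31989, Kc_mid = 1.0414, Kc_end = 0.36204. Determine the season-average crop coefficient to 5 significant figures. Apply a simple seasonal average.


Approach: apply a simple seasonal average, Kc_avg = (Kc_ini + Kc_mid + Kc_end)/3.
Kc_avg = (0.31989 + 1.0414 + 0.36204)/3 = 0.57444
Therefore the season-average crop coefficient = 0.57444.


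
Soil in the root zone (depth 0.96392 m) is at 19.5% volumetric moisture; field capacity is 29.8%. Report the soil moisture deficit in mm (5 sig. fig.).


Approach: apply the soil moisture deficit relation, SMD = (FC - theta)/100 * depth * 1000.
SMD = (29.8 - 19.5)/100 * 0.96392 * 1000 = 99.284 mm
Therefore the soil moisture deficit = 99.284 mm.


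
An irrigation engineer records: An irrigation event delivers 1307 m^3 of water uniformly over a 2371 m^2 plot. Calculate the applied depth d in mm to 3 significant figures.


Approach: apply depth from volume over area, d = (V/A)*1000.
d = (1307 / 2371) * 1000 = 551 mm
Therefore the applied depth d = 551 mm.


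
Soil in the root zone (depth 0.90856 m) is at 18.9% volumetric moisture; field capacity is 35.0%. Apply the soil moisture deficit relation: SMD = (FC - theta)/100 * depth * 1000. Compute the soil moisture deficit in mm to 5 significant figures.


SMD = (35.0 - 18.9)/100 * 0.90856 * 1000 = 146.28 mm
Therefore the soil moisture deficit = 146.28 mm.


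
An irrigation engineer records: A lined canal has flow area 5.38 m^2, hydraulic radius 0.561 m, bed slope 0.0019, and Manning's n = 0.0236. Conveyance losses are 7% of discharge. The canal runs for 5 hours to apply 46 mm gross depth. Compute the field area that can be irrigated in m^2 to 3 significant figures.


Approach: apply Manning's equation with a conveyance and depth budget, Q = (1/n)*A*R^(2/3)*S^(1/2); Q_field = Q*(1-loss); Area = Q_field*t/(d/1000).
Step 1 — canal discharge (Manning's equation):
  Q = (1/0.0236) * 5.38 * 0.561^(2/3) * 0.0019^(1/2) = 6.7591 m^3/s
Step 2 — delivered flow: Q_field = 6.7591*(1 - 7/100) = 6.2860 m^3/s
Step 3 — volume delivered: V = 6.2860 * 5*3600 = 113150 m^3
Step 4 — area served: A = V / (depth/1000) = 113150 / 0.046 = 2460000 m^2
Therefore the field area that can be irrigated = 2460000 m^2.


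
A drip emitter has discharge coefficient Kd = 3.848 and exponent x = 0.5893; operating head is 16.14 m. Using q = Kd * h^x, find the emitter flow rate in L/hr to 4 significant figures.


q = 3.848 * 16.14^0.5893 = 19.82 L/hr
Therefore the emitter flow rate = 19.82 L/hr.


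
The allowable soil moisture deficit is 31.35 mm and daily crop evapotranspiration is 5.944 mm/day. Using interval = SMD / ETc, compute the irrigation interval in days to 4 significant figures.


interval = 31.35 / 5.944 = 5.274 days
Therefore the irrigation interval = 5.274 days.


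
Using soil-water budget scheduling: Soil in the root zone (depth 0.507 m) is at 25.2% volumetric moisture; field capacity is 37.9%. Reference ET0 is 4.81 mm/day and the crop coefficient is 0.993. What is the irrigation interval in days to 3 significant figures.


Approach: apply soil-water budget scheduling, SMD = (FC-theta)/100*depth*1000; ETc = ET0*Kc; interval = SMD/ETc.
Step 1 — soil moisture deficit:
  SMD = (37.9 - 25.2)/100 * 0.507 * 1000 = 64.389 mm
Step 2 — daily crop ET (ETc = ET0*Kc):
  ETc = 4.81 * 0.993 = 4.7763 mm/day
Step 3 — irrigation interval (SMD/ETc):
  interval = 64.389 / 4.7763 = 13.5 days
Therefore the irrigation interval = 13.5 days.


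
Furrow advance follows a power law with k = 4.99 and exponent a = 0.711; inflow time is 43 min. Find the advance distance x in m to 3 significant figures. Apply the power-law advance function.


Approach: apply the power-law advance function, x = k*t^a.
x = 4.99 * 43^0.711 = 72.4 m
Therefore the advance distance x = 72.4 m.


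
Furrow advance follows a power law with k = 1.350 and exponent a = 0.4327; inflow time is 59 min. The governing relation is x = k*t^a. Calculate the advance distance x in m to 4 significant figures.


x = 1.350 * 59^0.4327 = 7.881 m
Therefore the advance distance x = 7.881 m.


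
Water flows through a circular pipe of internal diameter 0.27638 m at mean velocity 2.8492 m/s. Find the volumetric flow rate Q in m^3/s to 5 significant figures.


Approach: apply the continuity equation for pipe flow, Q = A * v with A = pi*(D/2)^2.
A = pi*(0.27638/2)^2 = 0.05999335 m^2
Q = 0.05999335 * 2.8492 = 0.17093 m^3/s
Therefore the volumetric flow rate Q = 0.17093 m^3/s.


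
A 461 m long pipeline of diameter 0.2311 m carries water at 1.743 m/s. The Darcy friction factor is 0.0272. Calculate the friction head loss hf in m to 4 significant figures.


Approach: apply the Darcy-Weisbach equation, hf = f*(L/D)*(v^2/(2g)).
hf = 0.0272 * (461/0.2311) * (1.743^2 / (2*9.81))
hf = 8.402 m
Therefore the friction head loss hf = 8.402 m.


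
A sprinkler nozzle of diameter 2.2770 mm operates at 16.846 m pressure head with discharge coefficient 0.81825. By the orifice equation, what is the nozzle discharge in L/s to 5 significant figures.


Approach: apply the orifice equation, Q = Cd*A*sqrt(2*g*h), A = pi*(d/2)^2.
A = pi*(2.2770e-3/2)^2 = 4.072077e-06 m^2
Q = 0.81825 * 4.072077e-06 * sqrt(2*9.81*16.846) * 1000 = 0.060576 L/s
Therefore the nozzle discharge = 0.060576 L/s.


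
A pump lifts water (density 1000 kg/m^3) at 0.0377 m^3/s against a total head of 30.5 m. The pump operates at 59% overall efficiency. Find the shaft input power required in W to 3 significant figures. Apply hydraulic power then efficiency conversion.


Approach: apply hydraulic power then efficiency conversion, P = rho*g*Q*H; P_in = P/eta.
Step 1 — hydraulic power (P = rho*g*Q*H):
  P = 1000 * 9.81 * 0.0377 * 30.5 = 11280 W
Step 2 — input power: P_in = P/eta = 11280 / 0.59 = 19100 W
Therefore the shaft input power required = 19100 W.


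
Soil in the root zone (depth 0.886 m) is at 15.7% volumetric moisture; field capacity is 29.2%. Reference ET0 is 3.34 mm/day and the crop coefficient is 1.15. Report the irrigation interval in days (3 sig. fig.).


Approach: apply soil-water budget scheduling, SMD = (FC-theta)/100*depth*1000; ETc = ET0*Kc; interval = SMD/ETc.
Step 1 — soil moisture deficit:
  SMD = (29.2 - 15.7)/100 * 0.886 * 1000 = 119.61 mm
Step 2 — daily crop ET (ETc = ET0*Kc):
  ETc = 3.34 * 1.15 = 3.8410 mm/day
Step 3 — irrigation interval (SMD/ETc):
  interval = 119.61 / 3.8410 = 31.1 days
Therefore the irrigation interval = 31.1 days.


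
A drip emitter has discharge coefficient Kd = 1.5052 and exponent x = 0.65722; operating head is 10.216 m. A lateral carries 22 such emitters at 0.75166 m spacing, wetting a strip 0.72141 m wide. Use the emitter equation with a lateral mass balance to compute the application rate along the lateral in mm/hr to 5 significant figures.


Approach: apply the emitter equation with a lateral mass balance, q = Kd*h^x; Q = n*q; rate = Q/(n*spacing*width).
Step 1 — single emitter flow (q = Kd*h^x):
  q = 1.5052 * 10.216^0.65722 = 6.932882 L/hr
Step 2 — total lateral flow: Q = 22 * 6.932882 = 152.5234 L/hr
Step 3 — wetted area: A = 22 * 0.75166 * 0.72141 = 11.92961 m^2
Step 4 — application rate: Q/A = 152.5234/11.92961 = 12.785 mm/hr
Therefore the application rate along the lateral = 12.785 mm/hr.


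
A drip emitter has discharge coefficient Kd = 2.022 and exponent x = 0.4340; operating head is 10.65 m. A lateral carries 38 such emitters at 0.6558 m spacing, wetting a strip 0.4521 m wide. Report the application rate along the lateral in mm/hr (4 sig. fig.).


Approach: apply the emitter equation with a lateral mass balance, q = Kd*h^x; Q = n*q; rate = Q/(n*spacing*width).
Step 1 — single emitter flow (q = Kd*h^x):
  q = 2.022 * 10.65^0.4340 = 5.64483 L/hr
Step 2 — total lateral flow: Q = 38 * 5.64483 = 214.504 L/hr
Step 3 — wetted area: A = 38 * 0.6558 * 0.4521 = 11.2665 m^2
Step 4 — application rate: Q/A = 214.504/11.2665 = 19.04 mm/hr
Therefore the application rate along the lateral = 19.04 mm/hr.


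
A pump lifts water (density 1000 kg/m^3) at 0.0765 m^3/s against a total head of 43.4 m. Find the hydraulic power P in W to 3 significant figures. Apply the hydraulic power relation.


Approach: apply the hydraulic power relation, P = rho*g*Q*H.
P = 1000 * 9.81 * 0.0765 * 43.4 = 32600 W
Therefore the hydraulic power P = 32600 W.


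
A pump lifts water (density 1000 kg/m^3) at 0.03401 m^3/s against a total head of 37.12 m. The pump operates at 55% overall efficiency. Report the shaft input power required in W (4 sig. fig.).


Approach: apply hydraulic power then efficiency conversion, P = rho*g*Q*H; P_in = P/eta.
Step 1 — hydraulic power (P = rho*g*Q*H):
  P = 1000 * 9.81 * 0.03401 * 37.12 = 12384.6 W
Step 2 — input power: P_in = P/eta = 12384.6 / 0.55 = 22520 W
Therefore the shaft input power required = 22520 W.


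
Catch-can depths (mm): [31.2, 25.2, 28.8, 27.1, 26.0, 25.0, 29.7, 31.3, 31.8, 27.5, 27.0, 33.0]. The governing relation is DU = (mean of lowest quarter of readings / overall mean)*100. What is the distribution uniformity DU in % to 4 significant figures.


sorted lowest 3 of 12: [25.0, 25.2, 26.0] -> mean = 25.4000 mm
overall mean = 28.6333 mm
DU = (25.4000/28.6333)*100 = 88.71 %
Therefore the distribution uniformity DU = 88.71 %.


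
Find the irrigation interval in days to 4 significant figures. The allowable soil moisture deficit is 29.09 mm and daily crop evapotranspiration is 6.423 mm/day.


Approach: apply the irrigation interval relation, interval = SMD / ETc.
interval = 29.09 / 6.423 = 4.529 days
Therefore the irrigation interval = 4.529 days.


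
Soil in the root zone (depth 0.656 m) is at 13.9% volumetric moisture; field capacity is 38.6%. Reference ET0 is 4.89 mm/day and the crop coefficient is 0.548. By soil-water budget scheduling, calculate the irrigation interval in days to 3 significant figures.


Approach: apply soil-water budget scheduling, SMD = (FC-theta)/100*depth*1000; ETc = ET0*Kc; interval = SMD/ETc.
Step 1 — soil moisture deficit:
  SMD = (38.6 - 13.9)/100 * 0.656 * 1000 = 162.03 mm
Step 2 — daily crop ET (ETc = ET0*Kc):
  ETc = 4.89 * 0.548 = 2.6797 mm/day
Step 3 — irrigation interval (SMD/ETc):
  interval = 162.03 / 2.6797 = 60.5 days
Therefore the irrigation interval = 60.5 days.


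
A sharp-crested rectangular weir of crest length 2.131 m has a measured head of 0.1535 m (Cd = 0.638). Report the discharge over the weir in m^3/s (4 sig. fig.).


Approach: apply the rectangular weir equation, Q = (2/3)*Cd*L*sqrt(2g)*H^1.5.
Q = (2/3)*0.638*2.131*sqrt(2*9.81)*0.1535^1.5 = 0.2414 m^3/s
Therefore the discharge over the weir = 0.2414 m^3/s.


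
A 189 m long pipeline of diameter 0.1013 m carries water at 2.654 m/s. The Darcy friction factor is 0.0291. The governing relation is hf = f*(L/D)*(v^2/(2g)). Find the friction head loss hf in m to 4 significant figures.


hf = 0.0291 * (189/0.1013) * (2.654^2 / (2*9.81))
hf = 19.49 m
Therefore the friction head loss hf = 19.49 m.


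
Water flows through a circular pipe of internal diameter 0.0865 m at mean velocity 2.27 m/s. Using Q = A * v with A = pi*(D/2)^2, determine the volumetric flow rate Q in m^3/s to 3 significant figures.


A = pi*(0.0865/2)^2 = 0.0058765 m^2
Q = 0.0058765 * 2.27 = 0.0133 m^3/s
Therefore the volumetric flow rate Q = 0.0133 m^3/s.


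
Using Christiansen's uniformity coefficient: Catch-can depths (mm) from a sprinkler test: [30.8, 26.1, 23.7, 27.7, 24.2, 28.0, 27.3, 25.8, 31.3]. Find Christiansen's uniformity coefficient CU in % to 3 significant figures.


Approach: apply Christiansen's uniformity coefficient, CU = (1 - mean_abs_deviation/mean)*100.
mean = 27.211 mm
mean |d_i - mean| = 2.0099 mm
CU = (1 - 2.0099/27.211)*100 = 92.6 %
Therefore Christiansen's uniformity coefficient CU = 92.6 %.


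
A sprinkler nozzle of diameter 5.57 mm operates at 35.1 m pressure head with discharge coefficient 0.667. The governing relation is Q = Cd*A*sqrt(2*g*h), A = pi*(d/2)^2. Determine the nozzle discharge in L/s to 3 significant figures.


A = pi*(5.57e-3/2)^2 = 2.4367e-05 m^2
Q = 0.667 * 2.4367e-05 * sqrt(2*9.81*35.1) * 1000 = 0.427 L/s
Therefore the nozzle discharge = 0.427 L/s.


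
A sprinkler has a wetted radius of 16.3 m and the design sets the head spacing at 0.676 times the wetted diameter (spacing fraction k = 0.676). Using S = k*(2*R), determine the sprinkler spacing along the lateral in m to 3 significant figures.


S = 0.676 * (2 * 16.3) = 22.0 m
Therefore the sprinkler spacing along the lateral = 22.0 m.


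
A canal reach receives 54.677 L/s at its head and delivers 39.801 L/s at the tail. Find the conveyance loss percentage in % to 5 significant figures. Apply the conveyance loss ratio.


Approach: apply the conveyance loss ratio, loss% = ((Q_head - Q_tail)/Q_head)*100.
loss = ((54.677 - 39.801)/54.677)*100 = 27.207 %
Therefore the conveyance loss percentage = 27.207 %.


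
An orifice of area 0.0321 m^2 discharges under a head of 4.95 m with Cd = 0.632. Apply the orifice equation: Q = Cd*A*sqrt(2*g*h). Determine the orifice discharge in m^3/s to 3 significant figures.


Q = 0.632 * 0.0321 * sqrt(2*9.81*4.95) = 0.200 m^3/s
Therefore the orifice discharge = 0.200 m^3/s.


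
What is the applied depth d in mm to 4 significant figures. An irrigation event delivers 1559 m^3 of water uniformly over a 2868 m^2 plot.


Approach: apply depth from volume over area, d = (V/A)*1000.
d = (1559 / 2868) * 1000 = 543.6 mm
Therefore the applied depth d = 543.6 mm.


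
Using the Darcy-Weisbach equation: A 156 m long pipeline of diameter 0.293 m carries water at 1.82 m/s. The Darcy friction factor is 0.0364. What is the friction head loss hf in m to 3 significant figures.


Approach: apply the Darcy-Weisbach equation, hf = f*(L/D)*(v^2/(2g)).
hf = 0.0364 * (156/0.293) * (1.82^2 / (2*9.81))
hf = 3.27 m
Therefore the friction head loss hf = 3.27 m.


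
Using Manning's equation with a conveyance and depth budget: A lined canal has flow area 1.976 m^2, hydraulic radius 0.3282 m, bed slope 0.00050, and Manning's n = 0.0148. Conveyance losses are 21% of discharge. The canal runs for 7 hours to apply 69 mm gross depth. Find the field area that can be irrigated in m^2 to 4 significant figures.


Approach: apply Manning's equation with a conveyance and depth budget, Q = (1/n)*A*R^(2/3)*S^(1/2); Q_field = Q*(1-loss); Area = Q_field*t/(d/1000).
Step 1 — canal discharge (Manning's equation):
  Q = (1/0.0148) * 1.976 * 0.3282^(2/3) * 0.00050^(1/2) = 1.42048 m^3/s
Step 2 — delivered flow: Q_field = 1.42048*(1 - 21/100) = 1.12218 m^3/s
Step 3 — volume delivered: V = 1.12218 * 7*3600 = 28279.0 m^3
Step 4 — area served: A = V / (depth/1000) = 28279.0 / 0.069 = 409800 m^2
Therefore the field area that can be irrigated = 409800 m^2.


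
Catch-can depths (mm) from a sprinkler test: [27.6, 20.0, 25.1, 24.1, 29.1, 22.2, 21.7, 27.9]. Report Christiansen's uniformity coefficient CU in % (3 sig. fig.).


Approach: apply Christiansen's uniformity coefficient, CU = (1 - mean_abs_deviation/mean)*100.
mean = 24.712 mm
mean |d_i - mean| = 2.7125 mm
CU = (1 - 2.7125/24.712)*100 = 89.0 %
Therefore Christiansen's uniformity coefficient CU = 89.0 %.


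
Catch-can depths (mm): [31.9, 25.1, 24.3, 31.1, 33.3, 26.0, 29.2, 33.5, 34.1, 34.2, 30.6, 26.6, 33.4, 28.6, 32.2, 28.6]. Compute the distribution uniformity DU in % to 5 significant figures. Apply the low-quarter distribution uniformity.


Approach: apply the low-quarter distribution uniformity, DU = (mean of lowest quarter of readings / overall mean)*100.
sorted lowest 4 of 16: [24.3, 25.1, 26.0, 26.6] -> mean = 25.50000 mm
overall mean = 30.16875 mm
DU = (25.50000/30.16875)*100 = 84.525 %
Therefore the distribution uniformity DU = 84.525 %.


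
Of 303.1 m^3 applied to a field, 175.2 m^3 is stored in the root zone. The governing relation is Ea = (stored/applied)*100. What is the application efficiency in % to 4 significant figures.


Ea = (175.2/303.1)*100 = 57.80 %
Therefore the application efficiency = 57.80 %.


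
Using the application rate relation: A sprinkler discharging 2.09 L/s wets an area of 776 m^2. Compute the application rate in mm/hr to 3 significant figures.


Approach: apply the application rate relation, rate = (Q/A)*3600.
rate = (2.09 / 776) * 3600 = 9.70 mm/hr
Therefore the application rate = 9.70 mm/hr.


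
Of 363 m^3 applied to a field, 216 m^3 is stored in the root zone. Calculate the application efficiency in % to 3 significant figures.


Approach: apply the application efficiency ratio, Ea = (stored/applied)*100.
Ea = (216/363)*100 = 59.5 %
Therefore the application efficiency = 59.5 %.


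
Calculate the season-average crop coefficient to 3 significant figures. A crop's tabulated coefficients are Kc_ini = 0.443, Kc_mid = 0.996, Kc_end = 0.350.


Approach: apply a simple seasonal average, Kc_avg = (Kc_ini + Kc_mid + Kc_end)/3.
Kc_avg = (0.443 + 0.996 + 0.350)/3 = 0.596
Therefore the season-average crop coefficient = 0.596.


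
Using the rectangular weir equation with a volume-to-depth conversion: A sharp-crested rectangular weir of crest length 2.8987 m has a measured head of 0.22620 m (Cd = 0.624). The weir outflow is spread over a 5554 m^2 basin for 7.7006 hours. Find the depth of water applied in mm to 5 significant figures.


Approach: apply the rectangular weir equation with a volume-to-depth conversion, Q = (2/3)*Cd*L*sqrt(2g)*H^1.5; d = Q*t/A * 1000.
Step 1 — weir discharge:
  Q = (2/3)*0.624*2.8987*sqrt(2*9.81)*0.22620^1.5 = 0.5746256 m^3/s
Step 2 — volume: V = 0.5746256 * 7.7006*3600 = 15929.86 m^3
Step 3 — depth: d = V/A * 1000 = 15929.86/5554 * 1000 = 2868.2 mm
Therefore the depth of water applied = 2868.2 mm.


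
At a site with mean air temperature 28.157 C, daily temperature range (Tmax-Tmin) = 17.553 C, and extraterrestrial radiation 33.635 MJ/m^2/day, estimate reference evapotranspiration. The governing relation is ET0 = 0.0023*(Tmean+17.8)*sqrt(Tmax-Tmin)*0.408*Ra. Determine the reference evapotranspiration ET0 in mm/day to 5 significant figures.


ET0 = 0.0023*(28.157+17.8)*sqrt(17.553)*0.408*33.635 = 6.0772 mm/day
Therefore the reference evapotranspiration ET0 = 6.0772 mm/day.


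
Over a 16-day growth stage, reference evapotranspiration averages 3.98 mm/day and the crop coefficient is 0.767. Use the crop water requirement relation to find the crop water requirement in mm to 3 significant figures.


Approach: apply the crop water requirement relation, CWR = ET0 * Kc * days.
CWR = 3.98 * 0.767 * 16 = 48.8 mm
Therefore the crop water requirement = 48.8 mm.


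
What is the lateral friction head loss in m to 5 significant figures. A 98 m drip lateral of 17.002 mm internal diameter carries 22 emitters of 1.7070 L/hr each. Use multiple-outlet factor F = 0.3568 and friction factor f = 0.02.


Approach: apply Darcy-Weisbach with the multiple-outlet F-factor, Q = n*q/(3600*1000) m^3/s; v = Q/A; hf = F*f*(L/D)*(v^2/(2g)).
Q = 22*1.7070/(3600*1000) = 1.043167e-05 m^3/s
A = pi*(17.002e-3/2)^2 = 2.270335e-04 m^2, so v = Q/A = 0.04594770 m/s
hf = 0.3568*0.02*(98/0.017002)*(0.04594770^2/(2*9.81)) = 0.0044260 m
Therefore the lateral friction head loss = 0.0044260 m.


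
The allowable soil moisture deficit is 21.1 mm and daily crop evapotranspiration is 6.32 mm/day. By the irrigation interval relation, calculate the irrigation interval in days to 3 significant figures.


Approach: apply the irrigation interval relation, interval = SMD / ETc.
interval = 21.1 / 6.32 = 3.34 days
Therefore the irrigation interval = 3.34 days.


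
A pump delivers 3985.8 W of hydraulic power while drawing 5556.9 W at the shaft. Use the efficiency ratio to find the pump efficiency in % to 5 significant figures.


Approach: apply the efficiency ratio, eta = (P_out/P_in)*100.
eta = (3985.8 / 5556.9) * 100 = 71.727 %
Therefore the pump efficiency = 71.727 %.


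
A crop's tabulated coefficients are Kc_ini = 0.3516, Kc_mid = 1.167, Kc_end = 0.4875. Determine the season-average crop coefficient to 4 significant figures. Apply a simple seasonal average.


Approach: apply a simple seasonal average, Kc_avg = (Kc_ini + Kc_mid + Kc_end)/3.
Kc_avg = (0.3516 + 1.167 + 0.4875)/3 = 0.6687
Therefore the season-average crop coefficient = 0.6687.


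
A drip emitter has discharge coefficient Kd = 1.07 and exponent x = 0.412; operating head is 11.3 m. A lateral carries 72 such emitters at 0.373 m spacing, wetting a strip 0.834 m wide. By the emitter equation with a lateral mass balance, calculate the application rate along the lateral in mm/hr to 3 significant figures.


Approach: apply the emitter equation with a lateral mass balance, q = Kd*h^x; Q = n*q; rate = Q/(n*spacing*width).
Step 1 — single emitter flow (q = Kd*h^x):
  q = 1.07 * 11.3^0.412 = 2.9057 L/hr
Step 2 — total lateral flow: Q = 72 * 2.9057 = 209.21 L/hr
Step 3 — wetted area: A = 72 * 0.373 * 0.834 = 22.398 m^2
Step 4 — application rate: Q/A = 209.21/22.398 = 9.34 mm/hr
Therefore the application rate along the lateral = 9.34 mm/hr.


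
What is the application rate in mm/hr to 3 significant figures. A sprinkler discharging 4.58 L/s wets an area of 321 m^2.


Approach: apply the application rate relation, rate = (Q/A)*3600.
rate = (4.58 / 321) * 3600 = 51.4 mm/hr
Therefore the application rate = 51.4 mm/hr.


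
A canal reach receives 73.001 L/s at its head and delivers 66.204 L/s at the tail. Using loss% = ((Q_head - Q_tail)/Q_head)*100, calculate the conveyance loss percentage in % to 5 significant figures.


loss = ((73.001 - 66.204)/73.001)*100 = 9.3108 %
Therefore the conveyance loss percentage = 9.3108 %.


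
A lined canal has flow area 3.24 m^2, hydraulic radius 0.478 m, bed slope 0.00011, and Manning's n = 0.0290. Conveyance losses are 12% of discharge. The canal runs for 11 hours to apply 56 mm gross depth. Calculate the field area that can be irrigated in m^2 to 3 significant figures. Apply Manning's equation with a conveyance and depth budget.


Approach: apply Manning's equation with a conveyance and depth budget, Q = (1/n)*A*R^(2/3)*S^(1/2); Q_field = Q*(1-loss); Area = Q_field*t/(d/1000).
Step 1 — canal discharge (Manning's equation):
  Q = (1/0.0290) * 3.24 * 0.478^(2/3) * 0.00011^(1/2) = 0.71636 m^3/s
Step 2 — delivered flow: Q_field = 0.71636*(1 - 12/100) = 0.63039 m^3/s
Step 3 — volume delivered: V = 0.63039 * 11*3600 = 24964 m^3
Step 4 — area served: A = V / (depth/1000) = 24964 / 0.056 = 446000 m^2
Therefore the field area that can be irrigated = 446000 m^2.


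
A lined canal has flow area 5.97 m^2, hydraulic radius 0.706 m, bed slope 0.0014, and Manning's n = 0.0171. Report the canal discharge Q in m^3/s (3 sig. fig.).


Approach: apply Manning's equation, Q = (1/n)*A*R^(2/3)*S^(1/2).
Q = (1/0.0171) * 5.97 * 0.706^(2/3) * 0.0014^(1/2) = 10.4 m^3/s
Therefore the canal discharge Q = 10.4 m^3/s.


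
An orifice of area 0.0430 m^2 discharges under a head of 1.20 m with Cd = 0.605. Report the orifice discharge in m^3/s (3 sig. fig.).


Approach: apply the orifice equation, Q = Cd*A*sqrt(2*g*h).
Q = 0.605 * 0.0430 * sqrt(2*9.81*1.20) = 0.126 m^3/s
Therefore the orifice discharge = 0.126 m^3/s.


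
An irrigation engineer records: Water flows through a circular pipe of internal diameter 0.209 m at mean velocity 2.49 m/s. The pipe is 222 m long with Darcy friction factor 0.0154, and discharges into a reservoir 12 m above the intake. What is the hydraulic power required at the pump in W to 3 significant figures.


Approach: apply continuity + Darcy-Weisbach + hydraulic power, Q = A*v; hf = f*(L/D)*(v^2/(2g)); H = static + hf; P = rho*g*Q*H.
Step 1 — flow rate (continuity, Q = A*v):
  A = pi*(0.209/2)^2 = 0.034307 m^2
  Q = 0.034307 * 2.49 = 0.085424 m^3/s
Step 2 — friction head loss (Darcy-Weisbach):
  hf = 0.0154 * (222/0.209) * (2.49^2 / (2*9.81))
  hf = 5.1692 m
Step 3 — total head: H = 12 + 5.1692 = 17.169 m
Step 4 — hydraulic power (P = rho*g*Q*H):
  P = 1000 * 9.81 * 0.085424 * 17.169 = 14400 W
Therefore the hydraulic power required at the pump = 14400 W.


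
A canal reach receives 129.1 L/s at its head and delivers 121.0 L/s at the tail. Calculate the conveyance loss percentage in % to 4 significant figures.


Approach: apply the conveyance loss ratio, loss% = ((Q_head - Q_tail)/Q_head)*100.
loss = ((129.1 - 121.0)/129.1)*100 = 6.274 %
Therefore the conveyance loss percentage = 6.274 %.


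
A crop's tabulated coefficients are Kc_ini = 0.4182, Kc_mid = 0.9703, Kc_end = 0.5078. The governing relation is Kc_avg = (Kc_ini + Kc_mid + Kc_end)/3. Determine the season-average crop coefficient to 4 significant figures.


Kc_avg = (0.4182 + 0.9703 + 0.5078)/3 = 0.6321
Therefore the season-average crop coefficient = 0.6321.


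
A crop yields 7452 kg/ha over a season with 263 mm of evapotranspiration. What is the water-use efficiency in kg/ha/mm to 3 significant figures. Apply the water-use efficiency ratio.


Approach: apply the water-use efficiency ratio, WUE = yield/ET.
WUE = 7452 / 263 = 28.3 kg/ha/mm
Therefore the water-use efficiency = 28.3 kg/ha/mm.


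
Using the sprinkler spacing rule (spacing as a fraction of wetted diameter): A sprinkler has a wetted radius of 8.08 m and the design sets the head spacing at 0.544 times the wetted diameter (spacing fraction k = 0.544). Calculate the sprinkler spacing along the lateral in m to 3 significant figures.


Approach: apply the sprinkler spacing rule (spacing as a fraction of wetted diameter), S = k*(2*R).
S = 0.544 * (2 * 8.08) = 8.79 m
Therefore the sprinkler spacing along the lateral = 8.79 m.


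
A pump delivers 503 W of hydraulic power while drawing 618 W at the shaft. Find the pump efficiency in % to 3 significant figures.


Approach: apply the efficiency ratio, eta = (P_out/P_in)*100.
eta = (503 / 618) * 100 = 81.4 %
Therefore the pump efficiency = 81.4 %.


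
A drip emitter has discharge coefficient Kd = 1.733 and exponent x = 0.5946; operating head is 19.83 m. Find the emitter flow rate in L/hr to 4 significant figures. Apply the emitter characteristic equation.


Approach: apply the emitter characteristic equation, q = Kd * h^x.
q = 1.733 * 19.83^0.5946 = 10.24 L/hr
Therefore the emitter flow rate = 10.24 L/hr.


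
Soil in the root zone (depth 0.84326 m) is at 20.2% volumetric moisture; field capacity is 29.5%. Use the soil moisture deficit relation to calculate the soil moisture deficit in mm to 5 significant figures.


Approach: apply the soil moisture deficit relation, SMD = (FC - theta)/100 * depth * 1000.
SMD = (29.5 - 20.2)/100 * 0.84326 * 1000 = 78.423 mm
Therefore the soil moisture deficit = 78.423 mm.


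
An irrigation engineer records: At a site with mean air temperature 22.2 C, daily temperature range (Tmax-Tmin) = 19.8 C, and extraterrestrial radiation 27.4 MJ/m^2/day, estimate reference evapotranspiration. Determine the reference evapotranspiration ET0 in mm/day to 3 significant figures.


Approach: apply the Hargreaves-Samani method, ET0 = 0.0023*(Tmean+17.8)*sqrt(Tmax-Tmin)*0.408*Ra.
ET0 = 0.0023*(22.2+17.8)*sqrt(19.8)*0.408*27.4 = 4.58 mm/day
Therefore the reference evapotranspiration ET0 = 4.58 mm/day.


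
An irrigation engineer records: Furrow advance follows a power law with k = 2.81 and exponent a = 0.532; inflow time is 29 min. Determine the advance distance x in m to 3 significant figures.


Approach: apply the power-law advance function, x = k*t^a.
x = 2.81 * 29^0.532 = 16.9 m
Therefore the advance distance x = 16.9 m.


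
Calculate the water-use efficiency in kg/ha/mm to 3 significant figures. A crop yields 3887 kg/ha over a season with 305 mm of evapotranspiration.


Approach: apply the water-use efficiency ratio, WUE = yield/ET.
WUE = 3887 / 305 = 12.7 kg/ha/mm
Therefore the water-use efficiency = 12.7 kg/ha/mm.


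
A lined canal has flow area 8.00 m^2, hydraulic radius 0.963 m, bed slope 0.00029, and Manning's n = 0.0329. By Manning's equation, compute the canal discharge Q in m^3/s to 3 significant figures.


Approach: apply Manning's equation, Q = (1/n)*A*R^(2/3)*S^(1/2).
Q = (1/0.0329) * 8.00 * 0.963^(2/3) * 0.00029^(1/2) = 4.04 m^3/s
Therefore the canal discharge Q = 4.04 m^3/s.


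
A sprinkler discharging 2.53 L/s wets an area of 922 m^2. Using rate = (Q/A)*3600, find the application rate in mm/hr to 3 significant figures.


rate = (2.53 / 922) * 3600 = 9.88 mm/hr
Therefore the application rate = 9.88 mm/hr.


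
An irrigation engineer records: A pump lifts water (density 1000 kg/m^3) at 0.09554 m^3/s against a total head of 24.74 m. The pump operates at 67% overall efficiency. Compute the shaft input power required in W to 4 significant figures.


Approach: apply hydraulic power then efficiency conversion, P = rho*g*Q*H; P_in = P/eta.
Step 1 — hydraulic power (P = rho*g*Q*H):
  P = 1000 * 9.81 * 0.09554 * 24.74 = 23187.5 W
Step 2 — input power: P_in = P/eta = 23187.5 / 0.67 = 34610 W
Therefore the shaft input power required = 34610 W.


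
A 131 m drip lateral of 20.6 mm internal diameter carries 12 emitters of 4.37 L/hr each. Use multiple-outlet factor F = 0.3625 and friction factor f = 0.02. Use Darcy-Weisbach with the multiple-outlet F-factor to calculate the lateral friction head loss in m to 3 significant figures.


Approach: apply Darcy-Weisbach with the multiple-outlet F-factor, Q = n*q/(3600*1000) m^3/s; v = Q/A; hf = F*f*(L/D)*(v^2/(2g)).
Q = 12*4.37/(3600*1000) = 1.4567e-05 m^3/s
A = pi*(20.6e-3/2)^2 = 3.3329e-04 m^2, so v = Q/A = 0.043705 m/s
hf = 0.3625*0.02*(131/0.0206)*(0.043705^2/(2*9.81)) = 0.00449 m
Therefore the lateral friction head loss = 0.00449 m.


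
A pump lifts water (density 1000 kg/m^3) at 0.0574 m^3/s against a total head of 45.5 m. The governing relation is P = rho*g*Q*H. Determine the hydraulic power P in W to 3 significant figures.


P = 1000 * 9.81 * 0.0574 * 45.5 = 25600 W
Therefore the hydraulic power P = 25600 W.


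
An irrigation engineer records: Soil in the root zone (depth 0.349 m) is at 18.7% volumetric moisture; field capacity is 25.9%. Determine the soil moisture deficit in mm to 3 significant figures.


Approach: apply the soil moisture deficit relation, SMD = (FC - theta)/100 * depth * 1000.
SMD = (25.9 - 18.7)/100 * 0.349 * 1000 = 25.1 mm
Therefore the soil moisture deficit = 25.1 mm.


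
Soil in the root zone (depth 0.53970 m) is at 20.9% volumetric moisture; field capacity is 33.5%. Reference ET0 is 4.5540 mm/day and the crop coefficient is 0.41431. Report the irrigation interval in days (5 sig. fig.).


Approach: apply soil-water budget scheduling, SMD = (FC-theta)/100*depth*1000; ETc = ET0*Kc; interval = SMD/ETc.
Step 1 — soil moisture deficit:
  SMD = (33.5 - 20.9)/100 * 0.53970 * 1000 = 68.00220 mm
Step 2 — daily crop ET (ETc = ET0*Kc):
  ETc = 4.5540 * 0.41431 = 1.886768 mm/day
Step 3 — irrigation interval (SMD/ETc):
  interval = 68.00220 / 1.886768 = 36.042 days
Therefore the irrigation interval = 36.042 days.


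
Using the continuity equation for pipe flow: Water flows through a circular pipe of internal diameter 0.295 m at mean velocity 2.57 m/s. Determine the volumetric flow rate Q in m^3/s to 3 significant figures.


Approach: apply the continuity equation for pipe flow, Q = A * v with A = pi*(D/2)^2.
A = pi*(0.295/2)^2 = 0.068349 m^2
Q = 0.068349 * 2.57 = 0.176 m^3/s
Therefore the volumetric flow rate Q = 0.176 m^3/s.


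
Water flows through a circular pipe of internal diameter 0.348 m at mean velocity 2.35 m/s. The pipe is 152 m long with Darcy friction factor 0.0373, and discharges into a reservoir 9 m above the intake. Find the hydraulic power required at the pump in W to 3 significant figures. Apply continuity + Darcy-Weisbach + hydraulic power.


Approach: apply continuity + Darcy-Weisbach + hydraulic power, Q = A*v; hf = f*(L/D)*(v^2/(2g)); H = static + hf; P = rho*g*Q*H.
Step 1 — flow rate (continuity, Q = A*v):
  A = pi*(0.348/2)^2 = 0.095115 m^2
  Q = 0.095115 * 2.35 = 0.22352 m^3/s
Step 2 — friction head loss (Darcy-Weisbach):
  hf = 0.0373 * (152/0.348) * (2.35^2 / (2*9.81))
  hf = 4.5857 m
Step 3 — total head: H = 9 + 4.5857 = 13.586 m
Step 4 — hydraulic power (P = rho*g*Q*H):
  P = 1000 * 9.81 * 0.22352 * 13.586 = 29800 W
Therefore the hydraulic power required at the pump = 29800 W.


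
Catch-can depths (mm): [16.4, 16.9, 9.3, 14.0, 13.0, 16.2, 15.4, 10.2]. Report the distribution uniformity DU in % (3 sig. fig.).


Approach: apply the low-quarter distribution uniformity, DU = (mean of lowest quarter of readings / overall mean)*100.
sorted lowest 2 of 8: [9.3, 10.2] -> mean = 9.7500 mm
overall mean = 13.925 mm
DU = (9.7500/13.925)*100 = 70.0 %
Therefore the distribution uniformity DU = 70.0 %.


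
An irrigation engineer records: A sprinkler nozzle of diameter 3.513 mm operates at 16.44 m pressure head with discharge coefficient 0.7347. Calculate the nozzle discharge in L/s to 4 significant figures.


Approach: apply the orifice equation, Q = Cd*A*sqrt(2*g*h), A = pi*(d/2)^2.
A = pi*(3.513e-3/2)^2 = 9.69273e-06 m^2
Q = 0.7347 * 9.69273e-06 * sqrt(2*9.81*16.44) * 1000 = 0.1279 L/s
Therefore the nozzle discharge = 0.1279 L/s.


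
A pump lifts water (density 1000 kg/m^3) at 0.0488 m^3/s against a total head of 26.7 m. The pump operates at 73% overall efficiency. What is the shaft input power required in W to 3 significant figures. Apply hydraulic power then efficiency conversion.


Approach: apply hydraulic power then efficiency conversion, P = rho*g*Q*H; P_in = P/eta.
Step 1 — hydraulic power (P = rho*g*Q*H):
  P = 1000 * 9.81 * 0.0488 * 26.7 = 12782 W
Step 2 — input power: P_in = P/eta = 12782 / 0.73 = 17500 W
Therefore the shaft input power required = 17500 W.


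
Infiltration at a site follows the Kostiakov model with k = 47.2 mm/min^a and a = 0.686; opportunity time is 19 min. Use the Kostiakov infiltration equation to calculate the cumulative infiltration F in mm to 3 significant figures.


Approach: apply the Kostiakov infiltration equation, F = k*t^a.
F = 47.2 * 19^0.686 = 356 mm
Therefore the cumulative infiltration F = 356 mm.


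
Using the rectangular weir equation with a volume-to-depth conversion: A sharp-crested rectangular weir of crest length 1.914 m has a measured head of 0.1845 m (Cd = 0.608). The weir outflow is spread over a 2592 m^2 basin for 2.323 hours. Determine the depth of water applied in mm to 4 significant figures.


Approach: apply the rectangular weir equation with a volume-to-depth conversion, Q = (2/3)*Cd*L*sqrt(2g)*H^1.5; d = Q*t/A * 1000.
Step 1 — weir discharge:
  Q = (2/3)*0.608*1.914*sqrt(2*9.81)*0.1845^1.5 = 0.272332 m^3/s
Step 2 — volume: V = 0.272332 * 2.323*3600 = 2277.46 m^3
Step 3 — depth: d = V/A * 1000 = 2277.46/2592 * 1000 = 878.6 mm
Therefore the depth of water applied = 878.6 mm.


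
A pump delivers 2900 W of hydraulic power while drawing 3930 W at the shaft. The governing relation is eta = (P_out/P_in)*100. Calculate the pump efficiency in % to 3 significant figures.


eta = (2900 / 3930) * 100 = 73.8 %
Therefore the pump efficiency = 73.8 %.


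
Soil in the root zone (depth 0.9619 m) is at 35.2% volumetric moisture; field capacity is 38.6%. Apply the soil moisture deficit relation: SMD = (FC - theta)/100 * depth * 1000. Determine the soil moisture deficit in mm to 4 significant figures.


SMD = (38.6 - 35.2)/100 * 0.9619 * 1000 = 32.70 mm
Therefore the soil moisture deficit = 32.70 mm.


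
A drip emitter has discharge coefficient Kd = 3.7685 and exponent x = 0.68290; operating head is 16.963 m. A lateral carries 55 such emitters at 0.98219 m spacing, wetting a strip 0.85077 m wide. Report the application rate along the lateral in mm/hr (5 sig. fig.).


Approach: apply the emitter equation with a lateral mass balance, q = Kd*h^x; Q = n*q; rate = Q/(n*spacing*width).
Step 1 — single emitter flow (q = Kd*h^x):
  q = 3.7685 * 16.963^0.68290 = 26.04929 L/hr
Step 2 — total lateral flow: Q = 55 * 26.04929 = 1432.711 L/hr
Step 3 — wetted area: A = 55 * 0.98219 * 0.85077 = 45.95898 m^2
Step 4 — application rate: Q/A = 1432.711/45.95898 = 31.174 mm/hr
Therefore the application rate along the lateral = 31.174 mm/hr.


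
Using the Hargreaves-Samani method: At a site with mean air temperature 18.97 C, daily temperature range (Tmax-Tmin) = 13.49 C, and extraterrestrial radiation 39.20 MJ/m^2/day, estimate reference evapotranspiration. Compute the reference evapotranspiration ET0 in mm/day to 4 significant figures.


Approach: apply the Hargreaves-Samani method, ET0 = 0.0023*(Tmean+17.8)*sqrt(Tmax-Tmin)*0.408*Ra.
ET0 = 0.0023*(18.97+17.8)*sqrt(13.49)*0.408*39.20 = 4.968 mm/day
Therefore the reference evapotranspiration ET0 = 4.968 mm/day.


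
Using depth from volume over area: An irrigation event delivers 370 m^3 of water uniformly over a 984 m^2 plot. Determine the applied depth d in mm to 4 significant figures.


Approach: apply depth from volume over area, d = (V/A)*1000.
d = (370 / 984) * 1000 = 376.0 mm
Therefore the applied depth d = 376.0 mm.


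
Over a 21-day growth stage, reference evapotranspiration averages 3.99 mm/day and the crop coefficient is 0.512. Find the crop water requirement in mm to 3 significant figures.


Approach: apply the crop water requirement relation, CWR = ET0 * Kc * days.
CWR = 3.99 * 0.512 * 21 = 42.9 mm
Therefore the crop water requirement = 42.9 mm.


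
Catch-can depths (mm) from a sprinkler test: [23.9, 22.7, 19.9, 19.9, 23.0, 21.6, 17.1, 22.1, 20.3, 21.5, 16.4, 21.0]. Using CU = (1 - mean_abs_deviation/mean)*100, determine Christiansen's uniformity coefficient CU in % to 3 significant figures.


mean = 20.783 mm
mean |d_i - mean| = 1.7194 mm
CU = (1 - 1.7194/20.783)*100 = 91.7 %
Therefore Christiansen's uniformity coefficient CU = 91.7 %.


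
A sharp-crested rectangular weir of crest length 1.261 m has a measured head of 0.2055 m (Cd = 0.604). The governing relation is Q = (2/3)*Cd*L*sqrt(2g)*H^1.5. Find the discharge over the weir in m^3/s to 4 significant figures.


Q = (2/3)*0.604*1.261*sqrt(2*9.81)*0.2055^1.5 = 0.2095 m^3/s
Therefore the discharge over the weir = 0.2095 m^3/s.


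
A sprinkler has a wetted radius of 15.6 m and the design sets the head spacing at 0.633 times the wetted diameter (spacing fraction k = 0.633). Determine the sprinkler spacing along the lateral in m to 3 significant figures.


Approach: apply the sprinkler spacing rule (spacing as a fraction of wetted diameter), S = k*(2*R).
S = 0.633 * (2 * 15.6) = 19.7 m
Therefore the sprinkler spacing along the lateral = 19.7 m.


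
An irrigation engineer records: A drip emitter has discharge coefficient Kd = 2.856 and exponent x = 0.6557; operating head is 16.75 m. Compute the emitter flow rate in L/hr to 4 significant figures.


Approach: apply the emitter characteristic equation, q = Kd * h^x.
q = 2.856 * 16.75^0.6557 = 18.13 L/hr
Therefore the emitter flow rate = 18.13 L/hr.


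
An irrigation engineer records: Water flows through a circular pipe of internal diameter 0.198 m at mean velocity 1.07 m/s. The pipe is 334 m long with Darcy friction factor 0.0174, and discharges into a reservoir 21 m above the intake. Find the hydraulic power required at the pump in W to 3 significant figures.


Approach: apply continuity + Darcy-Weisbach + hydraulic power, Q = A*v; hf = f*(L/D)*(v^2/(2g)); H = static + hf; P = rho*g*Q*H.
Step 1 — flow rate (continuity, Q = A*v):
  A = pi*(0.198/2)^2 = 0.030791 m^2
  Q = 0.030791 * 1.07 = 0.032946 m^3/s
Step 2 — friction head loss (Darcy-Weisbach):
  hf = 0.0174 * (334/0.198) * (1.07^2 / (2*9.81))
  hf = 1.7128 m
Step 3 — total head: H = 21 + 1.7128 = 22.713 m
Step 4 — hydraulic power (P = rho*g*Q*H):
  P = 1000 * 9.81 * 0.032946 * 22.713 = 7340 W
Therefore the hydraulic power required at the pump = 7340 W.
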